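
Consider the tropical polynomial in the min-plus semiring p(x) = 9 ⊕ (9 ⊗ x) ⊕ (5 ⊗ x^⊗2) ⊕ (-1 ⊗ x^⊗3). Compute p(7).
p(7) = 9

A tropical monomial a ⊗ x^⊗i evaluates to a + i · x. Evaluating each term at x = 7:
  Term 0 contributes 9 + 0 · 7 = 9
  Term 1 contributes 9 + 1 · 7 = 16
  Term 2 contributes 5 + 2 · 7 = 19
  Term 3 contributes -1 + 3 · 7 = 20
p(7) = ⊕ of these = min[9, 16, 19, 20] = 9.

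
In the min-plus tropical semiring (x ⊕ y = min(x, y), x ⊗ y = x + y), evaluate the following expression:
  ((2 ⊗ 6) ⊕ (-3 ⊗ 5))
((2 ⊗ 6) ⊕ (-3 ⊗ 5)) = 2

Expand innermost to outermost. Recall ⊕ takes the minimum of its arguments and ⊗ takes their sum. Working out the expression ((2 ⊗ 6) ⊕ (-3 ⊗ 5)) gives 2.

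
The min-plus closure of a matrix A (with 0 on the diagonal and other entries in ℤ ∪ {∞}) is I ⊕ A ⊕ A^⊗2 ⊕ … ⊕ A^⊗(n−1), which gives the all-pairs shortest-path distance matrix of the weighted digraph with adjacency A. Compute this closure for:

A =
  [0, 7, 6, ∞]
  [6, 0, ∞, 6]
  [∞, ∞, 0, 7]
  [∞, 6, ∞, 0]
Closure =
  [0, 7, 6, 13]
  [6, 0, 12, 6]
  [19, 13, 0, 7]
  [12, 6, 18, 0]

This is the Floyd-Warshall all-pairs shortest-path computation. For each intermediate vertex k = 0, 1, …, 3, update dist[i][j] ← min(dist[i][j], dist[i][k] + dist[k][j]). The final matrix gives, for each (i, j), the minimum total weight of any directed path from i to j (possibly empty when i = j).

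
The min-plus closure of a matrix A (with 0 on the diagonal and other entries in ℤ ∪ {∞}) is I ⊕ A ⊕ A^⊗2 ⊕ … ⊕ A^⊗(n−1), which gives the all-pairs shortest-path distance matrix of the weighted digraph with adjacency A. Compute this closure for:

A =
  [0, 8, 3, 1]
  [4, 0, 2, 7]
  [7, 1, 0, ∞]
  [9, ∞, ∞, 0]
Closure =
  [0, 4, 3, 1]
  [4, 0, 2, 5]
  [5, 1, 0, 6]
  [9, 13, 12, 0]

This is the Floyd-Warshall all-pairs shortest-path computation. For each intermediate vertex k = 0, 1, …, 3, update dist[i][j] ← min(dist[i][j], dist[i][k] + dist[k][j]). The final matrix gives, for each (i, j), the minimum total weight of any directed path from i to j (possibly empty when i = j).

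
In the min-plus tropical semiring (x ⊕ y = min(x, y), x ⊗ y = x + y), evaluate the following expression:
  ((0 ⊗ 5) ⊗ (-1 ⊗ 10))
((0 ⊗ 5) ⊗ (-1 ⊗ 10)) = 14

Expand innermost to outermost. Recall ⊕ takes the minimum of its arguments and ⊗ takes their sum. Working out the expression ((0 ⊗ 5) ⊗ (-1 ⊗ 10)) gives 14.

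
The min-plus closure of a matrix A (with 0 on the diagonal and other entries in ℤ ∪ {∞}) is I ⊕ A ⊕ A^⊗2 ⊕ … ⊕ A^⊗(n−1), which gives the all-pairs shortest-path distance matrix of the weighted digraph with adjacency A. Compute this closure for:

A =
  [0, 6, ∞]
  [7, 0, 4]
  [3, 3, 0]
Closure =
  [0, 6, 10]
  [7, 0, 4]
  [3, 3, 0]

This is the Floyd-Warshall all-pairs shortest-path computation. For each intermediate vertex k = 0, 1, …, 2, update dist[i][j] ← min(dist[i][j], dist[i][k] + dist[k][j]). The final matrix gives, for each (i, j), the minimum total weight of any directed path from i to j (possibly empty when i = j).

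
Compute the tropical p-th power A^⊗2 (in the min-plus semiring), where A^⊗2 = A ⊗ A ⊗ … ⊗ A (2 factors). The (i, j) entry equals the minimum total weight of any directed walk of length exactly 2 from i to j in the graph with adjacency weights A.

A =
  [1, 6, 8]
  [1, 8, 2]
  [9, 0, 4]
A^⊗2 =
  [2, 7, 8]
  [2, 2, 6]
  [1, 4, 2]

Each entry (A^⊗2)_ij equals the minimum over all length-2 walks i = v_0 → v_1 → … → v_2 = j of Σ_t A[v_t][v_{t+1}]. For example, for (i, j) = (0, 2) we minimise over 3 possible intermediate vertex sequences; the minimum is 8, attained along the walk 0 → 1 → 2.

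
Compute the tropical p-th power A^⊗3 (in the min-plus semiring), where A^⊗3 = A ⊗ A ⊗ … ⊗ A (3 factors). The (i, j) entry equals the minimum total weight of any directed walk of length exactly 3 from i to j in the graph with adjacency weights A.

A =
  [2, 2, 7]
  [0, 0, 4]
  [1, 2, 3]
A^⊗3 =
  [2, 2, 6]
  [0, 0, 4]
  [2, 2, 6]

Each entry (A^⊗3)_ij equals the minimum over all length-3 walks i = v_0 → v_1 → … → v_3 = j of Σ_t A[v_t][v_{t+1}]. For example, for (i, j) = (0, 2) we minimise over 9 possible intermediate vertex sequences; the minimum is 6, attained along the walk 0 → 1 → 1 → 2.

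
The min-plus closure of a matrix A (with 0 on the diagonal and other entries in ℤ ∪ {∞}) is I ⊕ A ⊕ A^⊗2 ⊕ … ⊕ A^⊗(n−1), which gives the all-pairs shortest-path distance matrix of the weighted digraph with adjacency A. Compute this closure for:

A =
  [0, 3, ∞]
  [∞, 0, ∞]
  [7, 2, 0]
Closure =
  [0, 3, ∞]
  [∞, 0, ∞]
  [7, 2, 0]

This is the Floyd-Warshall all-pairs shortest-path computation. For each intermediate vertex k = 0, 1, …, 2, update dist[i][j] ← min(dist[i][j], dist[i][k] + dist[k][j]). The final matrix gives, for each (i, j), the minimum total weight of any directed path from i to j (possibly empty when i = j).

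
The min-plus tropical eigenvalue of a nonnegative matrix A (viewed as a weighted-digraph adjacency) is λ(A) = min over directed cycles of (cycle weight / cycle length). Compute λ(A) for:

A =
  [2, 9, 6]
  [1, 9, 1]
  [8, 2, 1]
λ(A) = 1

Enumerate directed cycles and compute their means (weight / length). Sample:
  cycle 0 → 0: weight = 2, length = 1, mean = 2/1 ≈ 2.000
  cycle 1 → 1: weight = 9, length = 1, mean = 9/1 ≈ 9.000
  cycle 2 → 2: weight = 1, length = 1, mean = 1/1 ≈ 1.000
  cycle 0 → 1 → 0: weight = 10, length = 2, mean = 10/2 ≈ 5.000
  cycle 0 → 2 → 0: weight = 14, length = 2, mean = 14/2 ≈ 7.000
  cycle 1 → 0 → 1: weight = 10, length = 2, mean = 10/2 ≈ 5.000
Minimum mean = 1.000, attained e.g. along the cycle 2 → 2 with weight 1 and length 1. So λ(A) = 1/1 = 1.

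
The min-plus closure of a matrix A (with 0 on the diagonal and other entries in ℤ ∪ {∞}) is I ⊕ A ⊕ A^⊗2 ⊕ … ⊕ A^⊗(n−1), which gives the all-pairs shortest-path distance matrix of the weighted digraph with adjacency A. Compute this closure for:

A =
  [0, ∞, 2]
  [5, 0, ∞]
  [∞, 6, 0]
Closure =
  [0, 8, 2]
  [5, 0, 7]
  [11, 6, 0]

This is the Floyd-Warshall all-pairs shortest-path computation. For each intermediate vertex k = 0, 1, …, 2, update dist[i][j] ← min(dist[i][j], dist[i][k] + dist[k][j]). The final matrix gives, for each (i, j), the minimum total weight of any directed path from i to j (possibly empty when i = j).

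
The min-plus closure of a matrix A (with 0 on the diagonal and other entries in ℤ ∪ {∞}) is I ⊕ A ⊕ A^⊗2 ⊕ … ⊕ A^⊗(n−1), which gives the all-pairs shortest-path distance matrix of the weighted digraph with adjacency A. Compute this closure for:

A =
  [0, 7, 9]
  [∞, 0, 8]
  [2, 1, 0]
Closure =
  [0, 7, 9]
  [10, 0, 8]
  [2, 1, 0]

This is the Floyd-Warshall all-pairs shortest-path computation. For each intermediate vertex k = 0, 1, …, 2, update dist[i][j] ← min(dist[i][j], dist[i][k] + dist[k][j]). The final matrix gives, for each (i, j), the minimum total weight of any directed path from i to j (possibly empty when i = j).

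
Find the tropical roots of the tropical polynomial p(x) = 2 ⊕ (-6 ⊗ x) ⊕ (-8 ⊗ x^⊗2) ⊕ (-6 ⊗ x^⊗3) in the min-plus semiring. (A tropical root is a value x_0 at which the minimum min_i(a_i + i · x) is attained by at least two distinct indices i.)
Roots: {-2, 2, 8}

Each tropical root is a break point of the lower envelope of the lines y = a_i + i · x (there are 4 lines, with slopes 0, 1, ..., 3). Only the lines that attain the minimum somewhere contribute to roots; other lines are dominated. Here the surviving (envelope) indices are i = 3, i = 2, i = 1, i = 0.
Intersections between consecutive envelope lines give the roots: for adjacent envelope indices i < j the intersection is x = (a_i − a_j) / (j − i). Reading off the sorted break points: {-2, 2, 8}.
Verification: at each break x_0, at least two indices attain the minimum of min_i(a_i + i · x_0).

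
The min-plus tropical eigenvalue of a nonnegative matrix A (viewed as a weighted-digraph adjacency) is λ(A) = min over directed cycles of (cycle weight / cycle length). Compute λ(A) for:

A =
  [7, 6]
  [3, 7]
λ(A) = 9/2

Enumerate directed cycles and compute their means (weight / length). Sample:
  cycle 0 → 0: weight = 7, length = 1, mean = 7/1 ≈ 7.000
  cycle 1 → 1: weight = 7, length = 1, mean = 7/1 ≈ 7.000
  cycle 0 → 1 → 0: weight = 9, length = 2, mean = 9/2 ≈ 4.500
  cycle 1 → 0 → 1: weight = 9, length = 2, mean = 9/2 ≈ 4.500
Minimum mean = 4.500, attained e.g. along the cycle 0 → 1 → 0 with weight 9 and length 2. So λ(A) = 9/2 = 9/2.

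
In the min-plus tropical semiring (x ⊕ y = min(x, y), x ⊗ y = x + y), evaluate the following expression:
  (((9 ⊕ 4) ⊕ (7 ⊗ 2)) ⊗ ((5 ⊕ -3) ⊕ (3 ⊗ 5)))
(((9 ⊕ 4) ⊕ (7 ⊗ 2)) ⊗ ((5 ⊕ -3) ⊕ (3 ⊗ 5))) = 1

Expand innermost to outermost. Recall ⊕ takes the minimum of its arguments and ⊗ takes their sum. Working out the expression (((9 ⊕ 4) ⊕ (7 ⊗ 2)) ⊗ ((5 ⊕ -3) ⊕ (3 ⊗ 5))) gives 1.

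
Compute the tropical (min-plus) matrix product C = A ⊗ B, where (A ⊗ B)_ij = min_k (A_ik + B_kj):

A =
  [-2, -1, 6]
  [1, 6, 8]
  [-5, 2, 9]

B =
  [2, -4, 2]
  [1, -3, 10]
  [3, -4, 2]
A ⊗ B =
  [0, -6, 0]
  [3, -3, 3]
  [-3, -9, -3]

Apply the min-plus product entry-by-entry:
  C[0][0] = min over k of (A[0][0] + B[0][0] = -2 + 2 = 0, A[0][1] + B[1][0] = -1 + 1 = 0, A[0][2] + B[2][0] = 6 + 3 = 9) = 0 (attained at k = 0)
  C[0][1] = min over k of (A[0][0] + B[0][1] = -2 + -4 = -6, A[0][1] + B[1][1] = -1 + -3 = -4, A[0][2] + B[2][1] = 6 + -4 = 2) = -6 (attained at k = 0)
  C[0][2] = min over k of (A[0][0] + B[0][2] = -2 + 2 = 0, A[0][1] + B[1][2] = -1 + 10 = 9, A[0][2] + B[2][2] = 6 + 2 = 8) = 0 (attained at k = 0)
  C[1][0] = min over k of (A[1][0] + B[0][0] = 1 + 2 = 3, A[1][1] + B[1][0] = 6 + 1 = 7, A[1][2] + B[2][0] = 8 + 3 = 11) = 3 (attained at k = 0)
  C[1][1] = min over k of (A[1][0] + B[0][1] = 1 + -4 = -3, A[1][1] + B[1][1] = 6 + -3 = 3, A[1][2] + B[2][1] = 8 + -4 = 4) = -3 (attained at k = 0)
  C[1][2] = min over k of (A[1][0] + B[0][2] = 1 + 2 = 3, A[1][1] + B[1][2] = 6 + 10 = 16, A[1][2] + B[2][2] = 8 + 2 = 10) = 3 (attained at k = 0)
  C[2][0] = min over k of (A[2][0] + B[0][0] = -5 + 2 = -3, A[2][1] + B[1][0] = 2 + 1 = 3, A[2][2] + B[2][0] = 9 + 3 = 12) = -3 (attained at k = 0)
  C[2][1] = min over k of (A[2][0] + B[0][1] = -5 + -4 = -9, A[2][1] + B[1][1] = 2 + -3 = -1, A[2][2] + B[2][1] = 9 + -4 = 5) = -9 (attained at k = 0)
  C[2][2] = min over k of (A[2][0] + B[0][2] = -5 + 2 = -3, A[2][1] + B[1][2] = 2 + 10 = 12, A[2][2] + B[2][2] = 9 + 2 = 11) = -3 (attained at k = 0)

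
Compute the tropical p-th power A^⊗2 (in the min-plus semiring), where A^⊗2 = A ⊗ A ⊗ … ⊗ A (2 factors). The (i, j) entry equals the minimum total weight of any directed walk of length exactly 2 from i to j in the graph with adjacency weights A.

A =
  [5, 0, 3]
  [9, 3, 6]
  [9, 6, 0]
A^⊗2 =
  [9, 3, 3]
  [12, 6, 6]
  [9, 6, 0]

Each entry (A^⊗2)_ij equals the minimum over all length-2 walks i = v_0 → v_1 → … → v_2 = j of Σ_t A[v_t][v_{t+1}]. For example, for (i, j) = (0, 2) we minimise over 3 possible intermediate vertex sequences; the minimum is 3, attained along the walk 0 → 2 → 2.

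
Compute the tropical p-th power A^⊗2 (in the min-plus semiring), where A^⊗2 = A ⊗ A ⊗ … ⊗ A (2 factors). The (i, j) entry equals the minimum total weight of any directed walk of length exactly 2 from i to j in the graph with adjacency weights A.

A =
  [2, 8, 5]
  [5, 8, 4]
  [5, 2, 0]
A^⊗2 =
  [4, 7, 5]
  [7, 6, 4]
  [5, 2, 0]

Each entry (A^⊗2)_ij equals the minimum over all length-2 walks i = v_0 → v_1 → … → v_2 = j of Σ_t A[v_t][v_{t+1}]. For example, for (i, j) = (0, 2) we minimise over 3 possible intermediate vertex sequences; the minimum is 5, attained along the walk 0 → 2 → 2.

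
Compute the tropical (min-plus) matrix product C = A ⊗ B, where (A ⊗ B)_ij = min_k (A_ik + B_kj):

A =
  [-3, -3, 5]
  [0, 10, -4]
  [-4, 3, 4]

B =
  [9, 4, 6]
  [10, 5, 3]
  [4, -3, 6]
A ⊗ B =
  [6, 1, 0]
  [0, -7, 2]
  [5, 0, 2]

Apply the min-plus product entry-by-entry:
  C[0][0] = min over k of (A[0][0] + B[0][0] = -3 + 9 = 6, A[0][1] + B[1][0] = -3 + 10 = 7, A[0][2] + B[2][0] = 5 + 4 = 9) = 6 (attained at k = 0)
  C[0][1] = min over k of (A[0][0] + B[0][1] = -3 + 4 = 1, A[0][1] + B[1][1] = -3 + 5 = 2, A[0][2] + B[2][1] = 5 + -3 = 2) = 1 (attained at k = 0)
  C[0][2] = min over k of (A[0][0] + B[0][2] = -3 + 6 = 3, A[0][1] + B[1][2] = -3 + 3 = 0, A[0][2] + B[2][2] = 5 + 6 = 11) = 0 (attained at k = 1)
  C[1][0] = min over k of (A[1][0] + B[0][0] = 0 + 9 = 9, A[1][1] + B[1][0] = 10 + 10 = 20, A[1][2] + B[2][0] = -4 + 4 = 0) = 0 (attained at k = 2)
  C[1][1] = min over k of (A[1][0] + B[0][1] = 0 + 4 = 4, A[1][1] + B[1][1] = 10 + 5 = 15, A[1][2] + B[2][1] = -4 + -3 = -7) = -7 (attained at k = 2)
  C[1][2] = min over k of (A[1][0] + B[0][2] = 0 + 6 = 6, A[1][1] + B[1][2] = 10 + 3 = 13, A[1][2] + B[2][2] = -4 + 6 = 2) = 2 (attained at k = 2)
  C[2][0] = min over k of (A[2][0] + B[0][0] = -4 + 9 = 5, A[2][1] + B[1][0] = 3 + 10 = 13, A[2][2] + B[2][0] = 4 + 4 = 8) = 5 (attained at k = 0)
  C[2][1] = min over k of (A[2][0] + B[0][1] = -4 + 4 = 0, A[2][1] + B[1][1] = 3 + 5 = 8, A[2][2] + B[2][1] = 4 + -3 = 1) = 0 (attained at k = 0)
  C[2][2] = min over k of (A[2][0] + B[0][2] = -4 + 6 = 2, A[2][1] + B[1][2] = 3 + 3 = 6, A[2][2] + B[2][2] = 4 + 6 = 10) = 2 (attained at k = 0)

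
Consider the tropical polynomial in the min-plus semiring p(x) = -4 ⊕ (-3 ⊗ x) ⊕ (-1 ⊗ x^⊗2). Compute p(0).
p(0) = -4

A tropical monomial a ⊗ x^⊗i evaluates to a + i · x. Evaluating each term at x = 0:
  Term 0 contributes -4 + 0 · 0 = -4
  Term 1 contributes -3 + 1 · 0 = -3
  Term 2 contributes -1 + 2 · 0 = -1
p(0) = ⊕ of these = min[-4, -3, -1] = -4.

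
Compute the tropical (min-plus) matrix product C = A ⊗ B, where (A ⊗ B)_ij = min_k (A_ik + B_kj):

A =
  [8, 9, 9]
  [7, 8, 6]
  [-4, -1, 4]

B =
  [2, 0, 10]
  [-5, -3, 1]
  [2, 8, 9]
A ⊗ B =
  [4, 6, 10]
  [3, 5, 9]
  [-6, -4, 0]

Apply the min-plus product entry-by-entry:
  C[0][0] = min over k of (A[0][0] + B[0][0] = 8 + 2 = 10, A[0][1] + B[1][0] = 9 + -5 = 4, A[0][2] + B[2][0] = 9 + 2 = 11) = 4 (attained at k = 1)
  C[0][1] = min over k of (A[0][0] + B[0][1] = 8 + 0 = 8, A[0][1] + B[1][1] = 9 + -3 = 6, A[0][2] + B[2][1] = 9 + 8 = 17) = 6 (attained at k = 1)
  C[0][2] = min over k of (A[0][0] + B[0][2] = 8 + 10 = 18, A[0][1] + B[1][2] = 9 + 1 = 10, A[0][2] + B[2][2] = 9 + 9 = 18) = 10 (attained at k = 1)
  C[1][0] = min over k of (A[1][0] + B[0][0] = 7 + 2 = 9, A[1][1] + B[1][0] = 8 + -5 = 3, A[1][2] + B[2][0] = 6 + 2 = 8) = 3 (attained at k = 1)
  C[1][1] = min over k of (A[1][0] + B[0][1] = 7 + 0 = 7, A[1][1] + B[1][1] = 8 + -3 = 5, A[1][2] + B[2][1] = 6 + 8 = 14) = 5 (attained at k = 1)
  C[1][2] = min over k of (A[1][0] + B[0][2] = 7 + 10 = 17, A[1][1] + B[1][2] = 8 + 1 = 9, A[1][2] + B[2][2] = 6 + 9 = 15) = 9 (attained at k = 1)
  C[2][0] = min over k of (A[2][0] + B[0][0] = -4 + 2 = -2, A[2][1] + B[1][0] = -1 + -5 = -6, A[2][2] + B[2][0] = 4 + 2 = 6) = -6 (attained at k = 1)
  C[2][1] = min over k of (A[2][0] + B[0][1] = -4 + 0 = -4, A[2][1] + B[1][1] = -1 + -3 = -4, A[2][2] + B[2][1] = 4 + 8 = 12) = -4 (attained at k = 0)
  C[2][2] = min over k of (A[2][0] + B[0][2] = -4 + 10 = 6, A[2][1] + B[1][2] = -1 + 1 = 0, A[2][2] + B[2][2] = 4 + 9 = 13) = 0 (attained at k = 1)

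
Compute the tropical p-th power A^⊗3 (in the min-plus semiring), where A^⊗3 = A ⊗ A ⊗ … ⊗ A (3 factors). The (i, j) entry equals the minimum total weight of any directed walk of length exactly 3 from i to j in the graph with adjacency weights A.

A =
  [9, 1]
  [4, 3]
A^⊗3 =
  [8, 6]
  [9, 8]

Each entry (A^⊗3)_ij equals the minimum over all length-3 walks i = v_0 → v_1 → … → v_3 = j of Σ_t A[v_t][v_{t+1}]. For example, for (i, j) = (0, 1) we minimise over 4 possible intermediate vertex sequences; the minimum is 6, attained along the walk 0 → 1 → 0 → 1.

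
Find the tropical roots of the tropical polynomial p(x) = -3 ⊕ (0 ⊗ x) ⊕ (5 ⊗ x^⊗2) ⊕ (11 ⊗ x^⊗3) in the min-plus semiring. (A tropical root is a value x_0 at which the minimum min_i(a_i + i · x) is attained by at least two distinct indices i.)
Roots: {-6, -5, -3}

Each tropical root is a break point of the lower envelope of the lines y = a_i + i · x (there are 4 lines, with slopes 0, 1, ..., 3). Only the lines that attain the minimum somewhere contribute to roots; other lines are dominated. Here the surviving (envelope) indices are i = 3, i = 2, i = 1, i = 0.
Intersections between consecutive envelope lines give the roots: for adjacent envelope indices i < j the intersection is x = (a_i − a_j) / (j − i). Reading off the sorted break points: {-6, -5, -3}.
Verification: at each break x_0, at least two indices attain the minimum of min_i(a_i + i · x_0).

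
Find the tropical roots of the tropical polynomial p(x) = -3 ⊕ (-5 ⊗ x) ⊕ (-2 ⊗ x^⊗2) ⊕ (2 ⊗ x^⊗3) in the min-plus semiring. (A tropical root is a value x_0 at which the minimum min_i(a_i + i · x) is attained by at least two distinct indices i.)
Roots: {-4, -3, 2}

Each tropical root is a break point of the lower envelope of the lines y = a_i + i · x (there are 4 lines, with slopes 0, 1, ..., 3). Only the lines that attain the minimum somewhere contribute to roots; other lines are dominated. Here the surviving (envelope) indices are i = 3, i = 2, i = 1, i = 0.
Intersections between consecutive envelope lines give the roots: for adjacent envelope indices i < j the intersection is x = (a_i − a_j) / (j − i). Reading off the sorted break points: {-4, -3, 2}.
Verification: at each break x_0, at least two indices attain the minimum of min_i(a_i + i · x_0).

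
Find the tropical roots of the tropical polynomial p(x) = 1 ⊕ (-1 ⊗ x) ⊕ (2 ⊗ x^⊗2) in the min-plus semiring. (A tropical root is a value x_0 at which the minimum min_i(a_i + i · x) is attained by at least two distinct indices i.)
Roots: {-3, 2}

Each tropical root is a break point of the lower envelope of the lines y = a_i + i · x (there are 3 lines, with slopes 0, 1, ..., 2). Only the lines that attain the minimum somewhere contribute to roots; other lines are dominated. Here the surviving (envelope) indices are i = 2, i = 1, i = 0.
Intersections between consecutive envelope lines give the roots: for adjacent envelope indices i < j the intersection is x = (a_i − a_j) / (j − i). Reading off the sorted break points: {-3, 2}.
Verification: at each break x_0, at least two indices attain the minimum of min_i(a_i + i · x_0).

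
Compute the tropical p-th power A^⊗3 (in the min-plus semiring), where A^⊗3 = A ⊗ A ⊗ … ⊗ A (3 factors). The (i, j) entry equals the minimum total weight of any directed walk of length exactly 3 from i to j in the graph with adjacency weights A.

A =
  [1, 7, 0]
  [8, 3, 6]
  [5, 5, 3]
A^⊗3 =
  [3, 6, 2]
  [10, 9, 9]
  [7, 10, 6]

Each entry (A^⊗3)_ij equals the minimum over all length-3 walks i = v_0 → v_1 → … → v_3 = j of Σ_t A[v_t][v_{t+1}]. For example, for (i, j) = (0, 2) we minimise over 9 possible intermediate vertex sequences; the minimum is 2, attained along the walk 0 → 0 → 0 → 2.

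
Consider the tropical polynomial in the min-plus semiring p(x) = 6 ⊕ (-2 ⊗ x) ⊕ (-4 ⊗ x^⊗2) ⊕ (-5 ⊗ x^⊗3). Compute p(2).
p(2) = 0

A tropical monomial a ⊗ x^⊗i evaluates to a + i · x. Evaluating each term at x = 2:
  Term 0 contributes 6 + 0 · 2 = 6
  Term 1 contributes -2 + 1 · 2 = 0
  Term 2 contributes -4 + 2 · 2 = 0
  Term 3 contributes -5 + 3 · 2 = 1
p(2) = ⊕ of these = min[6, 0, 0, 1] = 0.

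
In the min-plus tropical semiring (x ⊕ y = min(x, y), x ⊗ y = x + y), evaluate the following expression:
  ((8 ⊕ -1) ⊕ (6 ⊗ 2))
((8 ⊕ -1) ⊕ (6 ⊗ 2)) = -1

Expand innermost to outermost. Recall ⊕ takes the minimum of its arguments and ⊗ takes their sum. Working out the expression ((8 ⊕ -1) ⊕ (6 ⊗ 2)) gives -1.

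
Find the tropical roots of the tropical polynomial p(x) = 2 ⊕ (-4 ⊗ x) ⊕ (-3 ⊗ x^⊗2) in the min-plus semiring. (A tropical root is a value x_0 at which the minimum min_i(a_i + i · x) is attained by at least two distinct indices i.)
Roots: {-1, 6}

Each tropical root is a break point of the lower envelope of the lines y = a_i + i · x (there are 3 lines, with slopes 0, 1, ..., 2). Only the lines that attain the minimum somewhere contribute to roots; other lines are dominated. Here the surviving (envelope) indices are i = 2, i = 1, i = 0.
Intersections between consecutive envelope lines give the roots: for adjacent envelope indices i < j the intersection is x = (a_i − a_j) / (j − i). Reading off the sorted break points: {-1, 6}.
Verification: at each break x_0, at least two indices attain the minimum of min_i(a_i + i · x_0).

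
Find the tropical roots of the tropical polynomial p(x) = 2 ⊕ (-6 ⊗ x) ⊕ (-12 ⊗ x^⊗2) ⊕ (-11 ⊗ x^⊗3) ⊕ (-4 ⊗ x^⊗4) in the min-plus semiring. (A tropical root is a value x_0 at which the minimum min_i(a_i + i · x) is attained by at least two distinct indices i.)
Roots: {-7, -1, 6, 8}

Each tropical root is a break point of the lower envelope of the lines y = a_i + i · x (there are 5 lines, with slopes 0, 1, ..., 4). Only the lines that attain the minimum somewhere contribute to roots; other lines are dominated. Here the surviving (envelope) indices are i = 4, i = 3, i = 2, i = 1, i = 0.
Intersections between consecutive envelope lines give the roots: for adjacent envelope indices i < j the intersection is x = (a_i − a_j) / (j − i). Reading off the sorted break points: {-7, -1, 6, 8}.
Verification: at each break x_0, at least two indices attain the minimum of min_i(a_i + i · x_0).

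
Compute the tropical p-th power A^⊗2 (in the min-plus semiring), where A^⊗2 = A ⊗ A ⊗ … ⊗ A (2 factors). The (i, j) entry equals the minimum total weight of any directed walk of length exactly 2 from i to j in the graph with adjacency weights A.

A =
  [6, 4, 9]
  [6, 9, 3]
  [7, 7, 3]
A^⊗2 =
  [10, 10, 7]
  [10, 10, 6]
  [10, 10, 6]

Each entry (A^⊗2)_ij equals the minimum over all length-2 walks i = v_0 → v_1 → … → v_2 = j of Σ_t A[v_t][v_{t+1}]. For example, for (i, j) = (0, 2) we minimise over 3 possible intermediate vertex sequences; the minimum is 7, attained along the walk 0 → 1 → 2.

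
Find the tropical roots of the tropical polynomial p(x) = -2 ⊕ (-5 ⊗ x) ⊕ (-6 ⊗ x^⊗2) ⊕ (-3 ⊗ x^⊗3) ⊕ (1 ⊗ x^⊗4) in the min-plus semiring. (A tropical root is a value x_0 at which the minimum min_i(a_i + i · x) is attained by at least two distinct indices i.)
Roots: {-4, -3, 1, 3}

Each tropical root is a break point of the lower envelope of the lines y = a_i + i · x (there are 5 lines, with slopes 0, 1, ..., 4). Only the lines that attain the minimum somewhere contribute to roots; other lines are dominated. Here the surviving (envelope) indices are i = 4, i = 3, i = 2, i = 1, i = 0.
Intersections between consecutive envelope lines give the roots: for adjacent envelope indices i < j the intersection is x = (a_i − a_j) / (j − i). Reading off the sorted break points: {-4, -3, 1, 3}.
Verification: at each break x_0, at least two indices attain the minimum of min_i(a_i + i · x_0).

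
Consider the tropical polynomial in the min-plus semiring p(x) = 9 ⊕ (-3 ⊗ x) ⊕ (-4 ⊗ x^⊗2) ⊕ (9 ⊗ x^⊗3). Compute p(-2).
p(-2) = -8

A tropical monomial a ⊗ x^⊗i evaluates to a + i · x. Evaluating each term at x = -2:
  Term 0 contributes 9 + 0 · -2 = 9
  Term 1 contributes -3 + 1 · -2 = -5
  Term 2 contributes -4 + 2 · -2 = -8
  Term 3 contributes 9 + 3 · -2 = 3
p(-2) = ⊕ of these = min[9, -5, -8, 3] = -8.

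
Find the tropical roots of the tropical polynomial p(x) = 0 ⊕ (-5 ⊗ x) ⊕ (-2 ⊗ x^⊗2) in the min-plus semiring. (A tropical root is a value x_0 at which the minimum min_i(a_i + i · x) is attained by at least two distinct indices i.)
Roots: {-3, 5}

Each tropical root is a break point of the lower envelope of the lines y = a_i + i · x (there are 3 lines, with slopes 0, 1, ..., 2). Only the lines that attain the minimum somewhere contribute to roots; other lines are dominated. Here the surviving (envelope) indices are i = 2, i = 1, i = 0.
Intersections between consecutive envelope lines give the roots: for adjacent envelope indices i < j the intersection is x = (a_i − a_j) / (j − i). Reading off the sorted break points: {-3, 5}.
Verification: at each break x_0, at least two indices attain the minimum of min_i(a_i + i · x_0).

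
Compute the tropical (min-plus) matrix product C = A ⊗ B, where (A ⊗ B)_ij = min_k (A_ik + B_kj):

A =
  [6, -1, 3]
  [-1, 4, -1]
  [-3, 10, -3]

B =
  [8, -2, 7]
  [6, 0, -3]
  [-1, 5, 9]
A ⊗ B =
  [2, -1, -4]
  [-2, -3, 1]
  [-4, -5, 4]

Apply the min-plus product entry-by-entry:
  C[0][0] = min over k of (A[0][0] + B[0][0] = 6 + 8 = 14, A[0][1] + B[1][0] = -1 + 6 = 5, A[0][2] + B[2][0] = 3 + -1 = 2) = 2 (attained at k = 2)
  C[0][1] = min over k of (A[0][0] + B[0][1] = 6 + -2 = 4, A[0][1] + B[1][1] = -1 + 0 = -1, A[0][2] + B[2][1] = 3 + 5 = 8) = -1 (attained at k = 1)
  C[0][2] = min over k of (A[0][0] + B[0][2] = 6 + 7 = 13, A[0][1] + B[1][2] = -1 + -3 = -4, A[0][2] + B[2][2] = 3 + 9 = 12) = -4 (attained at k = 1)
  C[1][0] = min over k of (A[1][0] + B[0][0] = -1 + 8 = 7, A[1][1] + B[1][0] = 4 + 6 = 10, A[1][2] + B[2][0] = -1 + -1 = -2) = -2 (attained at k = 2)
  C[1][1] = min over k of (A[1][0] + B[0][1] = -1 + -2 = -3, A[1][1] + B[1][1] = 4 + 0 = 4, A[1][2] + B[2][1] = -1 + 5 = 4) = -3 (attained at k = 0)
  C[1][2] = min over k of (A[1][0] + B[0][2] = -1 + 7 = 6, A[1][1] + B[1][2] = 4 + -3 = 1, A[1][2] + B[2][2] = -1 + 9 = 8) = 1 (attained at k = 1)
  C[2][0] = min over k of (A[2][0] + B[0][0] = -3 + 8 = 5, A[2][1] + B[1][0] = 10 + 6 = 16, A[2][2] + B[2][0] = -3 + -1 = -4) = -4 (attained at k = 2)
  C[2][1] = min over k of (A[2][0] + B[0][1] = -3 + -2 = -5, A[2][1] + B[1][1] = 10 + 0 = 10, A[2][2] + B[2][1] = -3 + 5 = 2) = -5 (attained at k = 0)
  C[2][2] = min over k of (A[2][0] + B[0][2] = -3 + 7 = 4, A[2][1] + B[1][2] = 10 + -3 = 7, A[2][2] + B[2][2] = -3 + 9 = 6) = 4 (attained at k = 0)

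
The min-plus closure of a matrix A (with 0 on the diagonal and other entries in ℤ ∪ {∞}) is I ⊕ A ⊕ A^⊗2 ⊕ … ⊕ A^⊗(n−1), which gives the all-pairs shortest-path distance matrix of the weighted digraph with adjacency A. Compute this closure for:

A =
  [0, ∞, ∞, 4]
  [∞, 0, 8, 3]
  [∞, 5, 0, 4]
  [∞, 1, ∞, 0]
Closure =
  [0, 5, 13, 4]
  [∞, 0, 8, 3]
  [∞, 5, 0, 4]
  [∞, 1, 9, 0]

This is the Floyd-Warshall all-pairs shortest-path computation. For each intermediate vertex k = 0, 1, …, 3, update dist[i][j] ← min(dist[i][j], dist[i][k] + dist[k][j]). The final matrix gives, for each (i, j), the minimum total weight of any directed path from i to j (possibly empty when i = j).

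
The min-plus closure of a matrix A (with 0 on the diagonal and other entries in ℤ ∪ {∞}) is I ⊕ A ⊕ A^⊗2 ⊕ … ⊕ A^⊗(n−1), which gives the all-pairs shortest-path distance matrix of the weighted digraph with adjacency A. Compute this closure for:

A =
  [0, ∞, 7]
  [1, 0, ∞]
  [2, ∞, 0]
Closure =
  [0, ∞, 7]
  [1, 0, 8]
  [2, ∞, 0]

This is the Floyd-Warshall all-pairs shortest-path computation. For each intermediate vertex k = 0, 1, …, 2, update dist[i][j] ← min(dist[i][j], dist[i][k] + dist[k][j]). The final matrix gives, for each (i, j), the minimum total weight of any directed path from i to j (possibly empty when i = j).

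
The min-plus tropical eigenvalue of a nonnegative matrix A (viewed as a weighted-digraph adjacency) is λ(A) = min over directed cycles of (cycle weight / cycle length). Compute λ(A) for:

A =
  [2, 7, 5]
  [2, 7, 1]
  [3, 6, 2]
λ(A) = 2

Enumerate directed cycles and compute their means (weight / length). Sample:
  cycle 0 → 0: weight = 2, length = 1, mean = 2/1 ≈ 2.000
  cycle 1 → 1: weight = 7, length = 1, mean = 7/1 ≈ 7.000
  cycle 2 → 2: weight = 2, length = 1, mean = 2/1 ≈ 2.000
  cycle 0 → 1 → 0: weight = 9, length = 2, mean = 9/2 ≈ 4.500
  cycle 0 → 2 → 0: weight = 8, length = 2, mean = 8/2 ≈ 4.000
  cycle 1 → 0 → 1: weight = 9, length = 2, mean = 9/2 ≈ 4.500
Minimum mean = 2.000, attained e.g. along the cycle 0 → 0 with weight 2 and length 1. So λ(A) = 2/1 = 2.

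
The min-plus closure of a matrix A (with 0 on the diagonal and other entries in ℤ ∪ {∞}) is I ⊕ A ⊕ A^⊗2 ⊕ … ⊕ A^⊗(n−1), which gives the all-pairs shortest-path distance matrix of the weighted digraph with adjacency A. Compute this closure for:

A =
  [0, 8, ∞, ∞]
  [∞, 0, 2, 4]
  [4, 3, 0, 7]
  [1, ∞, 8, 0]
Closure =
  [0, 8, 10, 12]
  [5, 0, 2, 4]
  [4, 3, 0, 7]
  [1, 9, 8, 0]

This is the Floyd-Warshall all-pairs shortest-path computation. For each intermediate vertex k = 0, 1, …, 3, update dist[i][j] ← min(dist[i][j], dist[i][k] + dist[k][j]). The final matrix gives, for each (i, j), the minimum total weight of any directed path from i to j (possibly empty when i = j).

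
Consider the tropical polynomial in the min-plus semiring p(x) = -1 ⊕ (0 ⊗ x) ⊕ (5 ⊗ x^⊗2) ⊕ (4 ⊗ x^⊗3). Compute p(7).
p(7) = -1

A tropical monomial a ⊗ x^⊗i evaluates to a + i · x. Evaluating each term at x = 7:
  Term 0 contributes -1 + 0 · 7 = -1
  Term 1 contributes 0 + 1 · 7 = 7
  Term 2 contributes 5 + 2 · 7 = 19
  Term 3 contributes 4 + 3 · 7 = 25
p(7) = ⊕ of these = min[-1, 7, 19, 25] = -1.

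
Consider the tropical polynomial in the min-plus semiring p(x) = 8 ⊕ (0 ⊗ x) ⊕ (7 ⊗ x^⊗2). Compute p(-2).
p(-2) = -2

A tropical monomial a ⊗ x^⊗i evaluates to a + i · x. Evaluating each term at x = -2:
  Term 0 contributes 8 + 0 · -2 = 8
  Term 1 contributes 0 + 1 · -2 = -2
  Term 2 contributes 7 + 2 · -2 = 3
p(-2) = ⊕ of these = min[8, -2, 3] = -2.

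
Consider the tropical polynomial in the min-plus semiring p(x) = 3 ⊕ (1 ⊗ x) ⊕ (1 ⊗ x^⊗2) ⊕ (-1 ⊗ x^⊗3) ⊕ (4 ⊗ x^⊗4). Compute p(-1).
p(-1) = -4

A tropical monomial a ⊗ x^⊗i evaluates to a + i · x. Evaluating each term at x = -1:
  Term 0 contributes 3 + 0 · -1 = 3
  Term 1 contributes 1 + 1 · -1 = 0
  Term 2 contributes 1 + 2 · -1 = -1
  Term 3 contributes -1 + 3 · -1 = -4
  Term 4 contributes 4 + 4 · -1 = 0
p(-1) = ⊕ of these = min[3, 0, -1, -4, 0] = -4.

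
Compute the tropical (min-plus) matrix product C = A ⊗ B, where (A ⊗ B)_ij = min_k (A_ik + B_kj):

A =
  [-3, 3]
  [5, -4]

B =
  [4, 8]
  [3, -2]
A ⊗ B =
  [1, 1]
  [-1, -6]

Apply the min-plus product entry-by-entry:
  C[0][0] = min over k of (A[0][0] + B[0][0] = -3 + 4 = 1, A[0][1] + B[1][0] = 3 + 3 = 6) = 1 (attained at k = 0)
  C[0][1] = min over k of (A[0][0] + B[0][1] = -3 + 8 = 5, A[0][1] + B[1][1] = 3 + -2 = 1) = 1 (attained at k = 1)
  C[1][0] = min over k of (A[1][0] + B[0][0] = 5 + 4 = 9, A[1][1] + B[1][0] = -4 + 3 = -1) = -1 (attained at k = 1)
  C[1][1] = min over k of (A[1][0] + B[0][1] = 5 + 8 = 13, A[1][1] + B[1][1] = -4 + -2 = -6) = -6 (attained at k = 1)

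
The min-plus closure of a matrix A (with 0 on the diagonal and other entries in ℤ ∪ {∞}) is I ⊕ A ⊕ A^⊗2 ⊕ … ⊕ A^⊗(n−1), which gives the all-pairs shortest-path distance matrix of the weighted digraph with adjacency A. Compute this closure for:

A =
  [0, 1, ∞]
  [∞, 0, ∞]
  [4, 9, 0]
Closure =
  [0, 1, ∞]
  [∞, 0, ∞]
  [4, 5, 0]

This is the Floyd-Warshall all-pairs shortest-path computation. For each intermediate vertex k = 0, 1, …, 2, update dist[i][j] ← min(dist[i][j], dist[i][k] + dist[k][j]). The final matrix gives, for each (i, j), the minimum total weight of any directed path from i to j (possibly empty when i = j).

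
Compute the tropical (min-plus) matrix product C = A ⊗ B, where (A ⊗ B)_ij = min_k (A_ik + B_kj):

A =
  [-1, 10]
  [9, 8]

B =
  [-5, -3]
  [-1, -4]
A ⊗ B =
  [-6, -4]
  [4, 4]

Apply the min-plus product entry-by-entry:
  C[0][0] = min over k of (A[0][0] + B[0][0] = -1 + -5 = -6, A[0][1] + B[1][0] = 10 + -1 = 9) = -6 (attained at k = 0)
  C[0][1] = min over k of (A[0][0] + B[0][1] = -1 + -3 = -4, A[0][1] + B[1][1] = 10 + -4 = 6) = -4 (attained at k = 0)
  C[1][0] = min over k of (A[1][0] + B[0][0] = 9 + -5 = 4, A[1][1] + B[1][0] = 8 + -1 = 7) = 4 (attained at k = 0)
  C[1][1] = min over k of (A[1][0] + B[0][1] = 9 + -3 = 6, A[1][1] + B[1][1] = 8 + -4 = 4) = 4 (attained at k = 1)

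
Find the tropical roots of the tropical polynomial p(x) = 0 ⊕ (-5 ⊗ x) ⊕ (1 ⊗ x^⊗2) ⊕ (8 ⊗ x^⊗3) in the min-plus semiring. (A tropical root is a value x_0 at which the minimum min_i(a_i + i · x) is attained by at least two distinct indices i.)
Roots: {-7, -6, 5}

Each tropical root is a break point of the lower envelope of the lines y = a_i + i · x (there are 4 lines, with slopes 0, 1, ..., 3). Only the lines that attain the minimum somewhere contribute to roots; other lines are dominated. Here the surviving (envelope) indices are i = 3, i = 2, i = 1, i = 0.
Intersections between consecutive envelope lines give the roots: for adjacent envelope indices i < j the intersection is x = (a_i − a_j) / (j − i). Reading off the sorted break points: {-7, -6, 5}.
Verification: at each break x_0, at least two indices attain the minimum of min_i(a_i + i · x_0).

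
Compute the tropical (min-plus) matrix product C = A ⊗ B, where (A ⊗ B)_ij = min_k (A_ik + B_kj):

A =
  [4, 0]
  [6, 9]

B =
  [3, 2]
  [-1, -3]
A ⊗ B =
  [-1, -3]
  [8, 6]

Apply the min-plus product entry-by-entry:
  C[0][0] = min over k of (A[0][0] + B[0][0] = 4 + 3 = 7, A[0][1] + B[1][0] = 0 + -1 = -1) = -1 (attained at k = 1)
  C[0][1] = min over k of (A[0][0] + B[0][1] = 4 + 2 = 6, A[0][1] + B[1][1] = 0 + -3 = -3) = -3 (attained at k = 1)
  C[1][0] = min over k of (A[1][0] + B[0][0] = 6 + 3 = 9, A[1][1] + B[1][0] = 9 + -1 = 8) = 8 (attained at k = 1)
  C[1][1] = min over k of (A[1][0] + B[0][1] = 6 + 2 = 8, A[1][1] + B[1][1] = 9 + -3 = 6) = 6 (attained at k = 1)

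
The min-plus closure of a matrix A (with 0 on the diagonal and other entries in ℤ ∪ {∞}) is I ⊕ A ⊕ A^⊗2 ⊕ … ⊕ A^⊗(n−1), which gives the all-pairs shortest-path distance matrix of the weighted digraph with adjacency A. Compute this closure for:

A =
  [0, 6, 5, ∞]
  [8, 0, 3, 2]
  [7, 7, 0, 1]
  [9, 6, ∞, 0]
Closure =
  [0, 6, 5, 6]
  [8, 0, 3, 2]
  [7, 7, 0, 1]
  [9, 6, 9, 0]

This is the Floyd-Warshall all-pairs shortest-path computation. For each intermediate vertex k = 0, 1, …, 3, update dist[i][j] ← min(dist[i][j], dist[i][k] + dist[k][j]). The final matrix gives, for each (i, j), the minimum total weight of any directed path from i to j (possibly empty when i = j).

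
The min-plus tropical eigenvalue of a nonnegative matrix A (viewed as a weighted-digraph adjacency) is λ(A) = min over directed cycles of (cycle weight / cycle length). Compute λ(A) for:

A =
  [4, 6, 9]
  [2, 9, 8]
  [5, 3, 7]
λ(A) = 4

Enumerate directed cycles and compute their means (weight / length). Sample:
  cycle 0 → 0: weight = 4, length = 1, mean = 4/1 ≈ 4.000
  cycle 1 → 1: weight = 9, length = 1, mean = 9/1 ≈ 9.000
  cycle 2 → 2: weight = 7, length = 1, mean = 7/1 ≈ 7.000
  cycle 0 → 1 → 0: weight = 8, length = 2, mean = 8/2 ≈ 4.000
  cycle 0 → 2 → 0: weight = 14, length = 2, mean = 14/2 ≈ 7.000
  cycle 1 → 0 → 1: weight = 8, length = 2, mean = 8/2 ≈ 4.000
Minimum mean = 4.000, attained e.g. along the cycle 0 → 0 with weight 4 and length 1. So λ(A) = 4/1 = 4.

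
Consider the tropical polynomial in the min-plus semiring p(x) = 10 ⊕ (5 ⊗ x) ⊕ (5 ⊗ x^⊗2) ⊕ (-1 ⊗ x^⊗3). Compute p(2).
p(2) = 5

A tropical monomial a ⊗ x^⊗i evaluates to a + i · x. Evaluating each term at x = 2:
  Term 0 contributes 10 + 0 · 2 = 10
  Term 1 contributes 5 + 1 · 2 = 7
  Term 2 contributes 5 + 2 · 2 = 9
  Term 3 contributes -1 + 3 · 2 = 5
p(2) = ⊕ of these = min[10, 7, 9, 5] = 5.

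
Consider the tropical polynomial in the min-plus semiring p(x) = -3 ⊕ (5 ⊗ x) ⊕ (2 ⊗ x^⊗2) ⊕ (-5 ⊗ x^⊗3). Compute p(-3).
p(-3) = -14

A tropical monomial a ⊗ x^⊗i evaluates to a + i · x. Evaluating each term at x = -3:
  Term 0 contributes -3 + 0 · -3 = -3
  Term 1 contributes 5 + 1 · -3 = 2
  Term 2 contributes 2 + 2 · -3 = -4
  Term 3 contributes -5 + 3 · -3 = -14
p(-3) = ⊕ of these = min[-3, 2, -4, -14] = -14.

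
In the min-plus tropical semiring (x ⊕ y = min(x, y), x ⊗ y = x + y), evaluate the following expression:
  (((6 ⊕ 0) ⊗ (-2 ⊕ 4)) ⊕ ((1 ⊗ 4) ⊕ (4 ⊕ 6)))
(((6 ⊕ 0) ⊗ (-2 ⊕ 4)) ⊕ ((1 ⊗ 4) ⊕ (4 ⊕ 6))) = -2

Expand innermost to outermost. Recall ⊕ takes the minimum of its arguments and ⊗ takes their sum. Working out the expression (((6 ⊕ 0) ⊗ (-2 ⊕ 4)) ⊕ ((1 ⊗ 4) ⊕ (4 ⊕ 6))) gives -2.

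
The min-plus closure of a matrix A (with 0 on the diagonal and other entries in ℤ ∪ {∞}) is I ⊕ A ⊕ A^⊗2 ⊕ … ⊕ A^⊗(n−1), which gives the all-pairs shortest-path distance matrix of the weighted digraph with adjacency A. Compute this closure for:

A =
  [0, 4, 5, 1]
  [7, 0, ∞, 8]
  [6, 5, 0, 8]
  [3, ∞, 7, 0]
Closure =
  [0, 4, 5, 1]
  [7, 0, 12, 8]
  [6, 5, 0, 7]
  [3, 7, 7, 0]

This is the Floyd-Warshall all-pairs shortest-path computation. For each intermediate vertex k = 0, 1, …, 3, update dist[i][j] ← min(dist[i][j], dist[i][k] + dist[k][j]). The final matrix gives, for each (i, j), the minimum total weight of any directed path from i to j (possibly empty when i = j).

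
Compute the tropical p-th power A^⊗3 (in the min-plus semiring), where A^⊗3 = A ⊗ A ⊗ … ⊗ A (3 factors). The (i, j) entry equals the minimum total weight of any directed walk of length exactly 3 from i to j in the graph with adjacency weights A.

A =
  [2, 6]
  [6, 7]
A^⊗3 =
  [6, 10]
  [10, 14]

Each entry (A^⊗3)_ij equals the minimum over all length-3 walks i = v_0 → v_1 → … → v_3 = j of Σ_t A[v_t][v_{t+1}]. For example, for (i, j) = (0, 1) we minimise over 4 possible intermediate vertex sequences; the minimum is 10, attained along the walk 0 → 0 → 0 → 1.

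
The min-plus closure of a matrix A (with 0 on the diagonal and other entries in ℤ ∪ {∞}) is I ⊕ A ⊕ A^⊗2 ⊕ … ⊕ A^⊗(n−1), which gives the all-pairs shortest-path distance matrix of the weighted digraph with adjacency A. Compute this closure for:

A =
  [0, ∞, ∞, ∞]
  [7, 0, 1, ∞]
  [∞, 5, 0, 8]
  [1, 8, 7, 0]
Closure =
  [0, ∞, ∞, ∞]
  [7, 0, 1, 9]
  [9, 5, 0, 8]
  [1, 8, 7, 0]

This is the Floyd-Warshall all-pairs shortest-path computation. For each intermediate vertex k = 0, 1, …, 3, update dist[i][j] ← min(dist[i][j], dist[i][k] + dist[k][j]). The final matrix gives, for each (i, j), the minimum total weight of any directed path from i to j (possibly empty when i = j).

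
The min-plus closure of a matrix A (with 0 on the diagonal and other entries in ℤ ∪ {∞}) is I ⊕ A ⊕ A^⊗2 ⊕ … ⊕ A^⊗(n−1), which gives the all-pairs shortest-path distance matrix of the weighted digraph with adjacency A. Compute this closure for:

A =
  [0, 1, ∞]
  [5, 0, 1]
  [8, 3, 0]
Closure =
  [0, 1, 2]
  [5, 0, 1]
  [8, 3, 0]

This is the Floyd-Warshall all-pairs shortest-path computation. For each intermediate vertex k = 0, 1, …, 2, update dist[i][j] ← min(dist[i][j], dist[i][k] + dist[k][j]). The final matrix gives, for each (i, j), the minimum total weight of any directed path from i to j (possibly empty when i = j).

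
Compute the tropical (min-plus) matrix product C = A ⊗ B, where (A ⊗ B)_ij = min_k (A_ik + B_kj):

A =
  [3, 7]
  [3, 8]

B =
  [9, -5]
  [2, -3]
A ⊗ B =
  [9, -2]
  [10, -2]

Apply the min-plus product entry-by-entry:
  C[0][0] = min over k of (A[0][0] + B[0][0] = 3 + 9 = 12, A[0][1] + B[1][0] = 7 + 2 = 9) = 9 (attained at k = 1)
  C[0][1] = min over k of (A[0][0] + B[0][1] = 3 + -5 = -2, A[0][1] + B[1][1] = 7 + -3 = 4) = -2 (attained at k = 0)
  C[1][0] = min over k of (A[1][0] + B[0][0] = 3 + 9 = 12, A[1][1] + B[1][0] = 8 + 2 = 10) = 10 (attained at k = 1)
  C[1][1] = min over k of (A[1][0] + B[0][1] = 3 + -5 = -2, A[1][1] + B[1][1] = 8 + -3 = 5) = -2 (attained at k = 0)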